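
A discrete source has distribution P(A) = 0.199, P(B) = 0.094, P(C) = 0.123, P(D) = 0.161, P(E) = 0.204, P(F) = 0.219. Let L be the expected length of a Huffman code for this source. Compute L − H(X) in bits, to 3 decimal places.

0.049 bits

Entropy H = −Σ p log₂ p ≈ 2.5279 bits.
Huffman merges: 47/500+123/1000→217/1000; 161/1000+199/1000→9/25; 51/250+217/1000→421/1000; 219/1000+9/25→579/1000; 421/1000+579/1000→1. L = 2577/1000 ≈ 2.5770.
L − H = 2.5770 − 2.5279 = 0.049 bits.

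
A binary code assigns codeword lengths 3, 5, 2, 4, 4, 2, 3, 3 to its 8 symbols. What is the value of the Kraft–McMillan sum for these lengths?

With common denominator 2^5 = 32: Σ 2^(−ℓᵢ) = 4/32 + 1/32 + 8/32 + 2/32 + 2/32 + 8/32 + 4/32 + 4/32 = 33/32 = 1.03125.

1.03125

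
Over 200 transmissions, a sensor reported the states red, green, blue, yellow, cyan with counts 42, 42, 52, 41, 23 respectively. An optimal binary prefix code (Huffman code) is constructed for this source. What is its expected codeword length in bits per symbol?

2.32 bits/symbol

Probabilities are the counts divided by 200.
Repeatedly combine the two least-probable nodes; the expected code length is the sum of the merged weights.
merge 23/200 + 41/200 → 8/25
merge 21/100 + 21/100 → 21/50
merge 13/50 + 8/25 → 29/50
merge 21/50 + 29/50 → 1
L = 8/25 + 21/50 + 29/50 + 1 = 58/25 = 2.32 bits/symbol.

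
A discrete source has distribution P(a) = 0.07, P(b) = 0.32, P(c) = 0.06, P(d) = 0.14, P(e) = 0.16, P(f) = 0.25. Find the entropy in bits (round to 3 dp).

H = −Σ pᵢ log₂ pᵢ.
−0.07·log₂(0.07) = 0.2686
−0.32·log₂(0.32) = 0.5260
−0.06·log₂(0.06) = 0.2435
−0.14·log₂(0.14) = 0.3971
−0.16·log₂(0.16) = 0.4230
−0.25·log₂(0.25) = 0.5000
Sum ≈ 2.3582 → 2.358 bits.

2.358 bits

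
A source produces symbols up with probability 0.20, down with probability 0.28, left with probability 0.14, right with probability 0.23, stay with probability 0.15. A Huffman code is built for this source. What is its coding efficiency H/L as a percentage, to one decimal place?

Entropy H = −Σ p log₂ p ≈ 2.2739 bits.
Huffman merges: 7/50+3/20→29/100; 1/5+23/100→43/100; 7/25+29/100→57/100; 43/100+57/100→1. L = 229/100 ≈ 2.2900.
Efficiency = H/L = 2.2739/2.2900 = 99.3%.

99.3%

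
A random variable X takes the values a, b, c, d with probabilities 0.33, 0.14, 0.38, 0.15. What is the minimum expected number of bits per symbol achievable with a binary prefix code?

Repeatedly combine the two least-probable nodes; the expected code length is the sum of the merged weights.
merge 7/50 + 3/20 → 29/100
merge 29/100 + 33/100 → 31/50
merge 19/50 + 31/50 → 1
L = 29/100 + 31/50 + 1 = 191/100 = 1.91 bits/symbol.

1.91 bits/symbol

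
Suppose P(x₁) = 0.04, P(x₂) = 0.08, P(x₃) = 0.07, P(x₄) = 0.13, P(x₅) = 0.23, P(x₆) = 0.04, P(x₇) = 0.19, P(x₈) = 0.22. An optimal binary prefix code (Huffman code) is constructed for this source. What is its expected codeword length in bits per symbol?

2.78 bits/symbol

Repeatedly combine the two least-probable nodes; the expected code length is the sum of the merged weights.
merge 1/25 + 1/25 → 2/25
merge 7/100 + 2/25 → 3/20
merge 2/25 + 13/100 → 21/100
merge 3/20 + 19/100 → 17/50
merge 21/100 + 11/50 → 43/100
merge 23/100 + 17/50 → 57/100
merge 43/100 + 57/100 → 1
L = 2/25 + 3/20 + 21/100 + 17/50 + 43/100 + 57/100 + 1 = 139/50 = 2.78 bits/symbol.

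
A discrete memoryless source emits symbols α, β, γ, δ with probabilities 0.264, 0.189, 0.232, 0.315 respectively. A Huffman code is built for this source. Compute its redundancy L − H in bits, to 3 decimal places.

0.025 bits

Entropy H = −Σ p log₂ p ≈ 1.9755 bits.
Huffman merges: 189/1000+29/125→421/1000; 33/125+63/200→579/1000; 421/1000+579/1000→1. L = 2 ≈ 2.0000.
L − H = 2.0000 − 1.9755 = 0.025 bits.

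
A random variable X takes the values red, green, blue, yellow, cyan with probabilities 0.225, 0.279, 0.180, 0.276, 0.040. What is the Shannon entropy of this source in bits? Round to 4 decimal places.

H = −Σ pᵢ log₂ pᵢ.
−0.225·log₂(0.225) = 0.4842
−0.279·log₂(0.279) = 0.5138
−0.180·log₂(0.180) = 0.4453
−0.276·log₂(0.276) = 0.5126
−0.040·log₂(0.040) = 0.1858
Sum ≈ 2.1417 → 2.1417 bits.

2.1417 bits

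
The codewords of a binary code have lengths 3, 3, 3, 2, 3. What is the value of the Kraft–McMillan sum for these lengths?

0.75

With common denominator 2^3 = 8: Σ 2^(−ℓᵢ) = 1/8 + 1/8 + 1/8 + 2/8 + 1/8 = 6/8 = 0.75.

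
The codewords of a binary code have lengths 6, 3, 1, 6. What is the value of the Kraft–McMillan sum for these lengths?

With common denominator 2^6 = 64: Σ 2^(−ℓᵢ) = 1/64 + 8/64 + 32/64 + 1/64 = 42/64 = 0.65625.

0.65625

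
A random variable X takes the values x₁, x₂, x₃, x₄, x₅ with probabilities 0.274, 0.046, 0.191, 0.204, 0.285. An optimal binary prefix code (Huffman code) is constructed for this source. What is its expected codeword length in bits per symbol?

2.237 bits/symbol

Repeatedly combine the two least-probable nodes; the expected code length is the sum of the merged weights.
merge 23/500 + 191/1000 → 237/1000
merge 51/250 + 237/1000 → 441/1000
merge 137/500 + 57/200 → 559/1000
merge 441/1000 + 559/1000 → 1
L = 237/1000 + 441/1000 + 559/1000 + 1 = 2237/1000 = 2.237 bits/symbol.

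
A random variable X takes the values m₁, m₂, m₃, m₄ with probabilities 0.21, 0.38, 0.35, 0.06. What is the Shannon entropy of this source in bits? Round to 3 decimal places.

1.777 bits

H = −Σ pᵢ log₂ pᵢ.
−0.21·log₂(0.21) = 0.4728
−0.38·log₂(0.38) = 0.5305
−0.35·log₂(0.35) = 0.5301
−0.06·log₂(0.06) = 0.2435
Sum ≈ 1.7769 → 1.777 bits.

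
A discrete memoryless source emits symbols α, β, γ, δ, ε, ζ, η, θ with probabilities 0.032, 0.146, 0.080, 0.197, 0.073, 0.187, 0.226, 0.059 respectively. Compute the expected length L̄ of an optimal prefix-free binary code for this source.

Repeatedly combine the two least-probable nodes; the expected code length is the sum of the merged weights.
merge 4/125 + 59/1000 → 91/1000
merge 73/1000 + 2/25 → 153/1000
merge 91/1000 + 73/500 → 237/1000
merge 153/1000 + 187/1000 → 17/50
merge 197/1000 + 113/500 → 423/1000
merge 237/1000 + 17/50 → 577/1000
merge 423/1000 + 577/1000 → 1
L = 91/1000 + 153/1000 + 237/1000 + 17/50 + 423/1000 + 577/1000 + 1 = 2821/1000 = 2.821 bits/symbol.

2.821 bits/symbol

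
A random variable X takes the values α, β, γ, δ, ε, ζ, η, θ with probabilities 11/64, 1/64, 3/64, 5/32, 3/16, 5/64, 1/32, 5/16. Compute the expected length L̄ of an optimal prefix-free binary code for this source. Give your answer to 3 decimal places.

2.641 bits/symbol

Repeatedly combine the two least-probable nodes; the expected code length is the sum of the merged weights.
merge 1/64 + 1/32 → 3/64
merge 3/64 + 3/64 → 3/32
merge 5/64 + 3/32 → 11/64
merge 5/32 + 11/64 → 21/64
merge 11/64 + 3/16 → 23/64
merge 5/16 + 21/64 → 41/64
merge 23/64 + 41/64 → 1
L = 3/64 + 3/32 + 11/64 + 21/64 + 23/64 + 41/64 + 1 = 169/64 ≈ 2.641 bits/symbol.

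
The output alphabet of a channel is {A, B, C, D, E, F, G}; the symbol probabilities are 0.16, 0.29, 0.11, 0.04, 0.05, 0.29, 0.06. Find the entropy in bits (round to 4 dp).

H = −Σ pᵢ log₂ pᵢ.
−0.16·log₂(0.16) = 0.4230
−0.29·log₂(0.29) = 0.5179
−0.11·log₂(0.11) = 0.3503
−0.04·log₂(0.04) = 0.1858
−0.05·log₂(0.05) = 0.2161
−0.29·log₂(0.29) = 0.5179
−0.06·log₂(0.06) = 0.2435
Sum ≈ 2.4545 → 2.4545 bits.

2.4545 bits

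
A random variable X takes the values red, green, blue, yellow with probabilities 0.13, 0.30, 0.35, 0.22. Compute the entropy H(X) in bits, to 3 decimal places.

H = −Σ pᵢ log₂ pᵢ.
−0.13·log₂(0.13) = 0.3826
−0.30·log₂(0.30) = 0.5211
−0.35·log₂(0.35) = 0.5301
−0.22·log₂(0.22) = 0.4806
Sum ≈ 1.9144 → 1.914 bits.

1.914 bits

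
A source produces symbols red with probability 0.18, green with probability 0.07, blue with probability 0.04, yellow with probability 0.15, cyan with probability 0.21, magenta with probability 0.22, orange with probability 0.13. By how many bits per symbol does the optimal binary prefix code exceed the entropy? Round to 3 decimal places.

Entropy H = −Σ p log₂ p ≈ 2.6462 bits.
Huffman merges: 1/25+7/100→11/100; 11/100+13/100→6/25; 3/20+9/50→33/100; 21/100+11/50→43/100; 6/25+33/100→57/100; 43/100+57/100→1. L = 67/25 ≈ 2.6800.
L − H = 2.6800 − 2.6462 = 0.034 bits.

0.034 bits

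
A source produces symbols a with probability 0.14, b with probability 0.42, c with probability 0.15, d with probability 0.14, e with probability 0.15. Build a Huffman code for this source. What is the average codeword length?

Repeatedly combine the two least-probable nodes; the expected code length is the sum of the merged weights.
merge 7/50 + 7/50 → 7/25
merge 3/20 + 3/20 → 3/10
merge 7/25 + 3/10 → 29/50
merge 21/50 + 29/50 → 1
L = 7/25 + 3/10 + 29/50 + 1 = 54/25 = 2.16 bits/symbol.

2.16 bits/symbol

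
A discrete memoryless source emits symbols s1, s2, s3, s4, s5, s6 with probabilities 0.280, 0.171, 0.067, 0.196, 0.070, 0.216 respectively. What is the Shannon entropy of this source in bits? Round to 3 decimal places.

2.418 bits

H = −Σ pᵢ log₂ pᵢ.
−0.280·log₂(0.280) = 0.5142
−0.171·log₂(0.171) = 0.4357
−0.067·log₂(0.067) = 0.2613
−0.196·log₂(0.196) = 0.4608
−0.070·log₂(0.070) = 0.2686
−0.216·log₂(0.216) = 0.4776
Sum ≈ 2.4181 → 2.418 bits.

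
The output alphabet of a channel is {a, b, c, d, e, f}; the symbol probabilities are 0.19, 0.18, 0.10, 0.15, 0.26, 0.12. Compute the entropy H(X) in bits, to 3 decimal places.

2.516 bits

H = −Σ pᵢ log₂ pᵢ.
−0.19·log₂(0.19) = 0.4552
−0.18·log₂(0.18) = 0.4453
−0.10·log₂(0.10) = 0.3322
−0.15·log₂(0.15) = 0.4105
−0.26·log₂(0.26) = 0.5053
−0.12·log₂(0.12) = 0.3671
Sum ≈ 2.5156 → 2.516 bits.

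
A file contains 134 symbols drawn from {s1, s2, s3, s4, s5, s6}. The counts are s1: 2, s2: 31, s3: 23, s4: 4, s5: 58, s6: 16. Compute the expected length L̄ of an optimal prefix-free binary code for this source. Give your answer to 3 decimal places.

Probabilities are the counts divided by 134.
Repeatedly combine the two least-probable nodes; the expected code length is the sum of the merged weights.
merge 1/67 + 2/67 → 3/67
merge 3/67 + 8/67 → 11/67
merge 11/67 + 23/134 → 45/134
merge 31/134 + 45/134 → 38/67
merge 29/67 + 38/67 → 1
L = 3/67 + 11/67 + 45/134 + 38/67 + 1 = 283/134 ≈ 2.112 bits/symbol.

2.112 bits/symbol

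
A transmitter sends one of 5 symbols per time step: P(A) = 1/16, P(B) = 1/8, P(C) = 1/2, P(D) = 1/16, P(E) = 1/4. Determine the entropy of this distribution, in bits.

Each probability is a power of 1/2, so log₂(1/p) is an integer.
H = Σ p·log₂(1/p) = 1/16·4 + 1/8·3 + 1/2·1 + 1/16·4 + 1/4·2 = 1.875 bits.

1.875 bits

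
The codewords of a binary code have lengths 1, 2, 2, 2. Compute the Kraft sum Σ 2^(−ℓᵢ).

1.25

With common denominator 2^2 = 4: Σ 2^(−ℓᵢ) = 2/4 + 1/4 + 1/4 + 1/4 = 5/4 = 1.25.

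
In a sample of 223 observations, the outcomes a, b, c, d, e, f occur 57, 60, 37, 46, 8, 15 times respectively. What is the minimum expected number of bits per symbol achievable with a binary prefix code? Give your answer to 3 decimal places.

2.372 bits/symbol

Probabilities are the counts divided by 223.
Repeatedly combine the two least-probable nodes; the expected code length is the sum of the merged weights.
merge 8/223 + 15/223 → 23/223
merge 23/223 + 37/223 → 60/223
merge 46/223 + 57/223 → 103/223
merge 60/223 + 60/223 → 120/223
merge 103/223 + 120/223 → 1
L = 23/223 + 60/223 + 103/223 + 120/223 + 1 = 529/223 ≈ 2.372 bits/symbol.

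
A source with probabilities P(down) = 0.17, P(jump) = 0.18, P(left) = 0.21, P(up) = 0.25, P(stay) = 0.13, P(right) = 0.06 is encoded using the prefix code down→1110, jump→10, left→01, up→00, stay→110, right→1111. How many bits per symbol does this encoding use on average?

L̄ = Σ pᵢ·ℓᵢ = 0.17·4 + 0.18·2 + 0.21·2 + 0.25·2 + 0.13·3 + 0.06·4 = 2.59 bits/symbol.

2.59 bits/symbol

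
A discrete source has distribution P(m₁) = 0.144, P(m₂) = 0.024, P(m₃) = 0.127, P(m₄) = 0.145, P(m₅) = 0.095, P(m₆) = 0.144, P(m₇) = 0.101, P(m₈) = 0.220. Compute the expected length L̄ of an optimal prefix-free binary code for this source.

Repeatedly combine the two least-probable nodes; the expected code length is the sum of the merged weights.
merge 3/125 + 19/200 → 119/1000
merge 101/1000 + 119/1000 → 11/50
merge 127/1000 + 18/125 → 271/1000
merge 18/125 + 29/200 → 289/1000
merge 11/50 + 11/50 → 11/25
merge 271/1000 + 289/1000 → 14/25
merge 11/25 + 14/25 → 1
L = 119/1000 + 11/50 + 271/1000 + 289/1000 + 11/25 + 14/25 + 1 = 2899/1000 = 2.899 bits/symbol.

2.899 bits/symbol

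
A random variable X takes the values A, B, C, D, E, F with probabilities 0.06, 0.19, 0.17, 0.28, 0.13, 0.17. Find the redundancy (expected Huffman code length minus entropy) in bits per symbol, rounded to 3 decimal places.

Entropy H = −Σ p log₂ p ≈ 2.4648 bits.
Huffman merges: 3/50+13/100→19/100; 17/100+17/100→17/50; 19/100+19/100→19/50; 7/25+17/50→31/50; 19/50+31/50→1. L = 253/100 ≈ 2.5300.
L − H = 2.5300 − 2.4648 = 0.065 bits.

0.065 bits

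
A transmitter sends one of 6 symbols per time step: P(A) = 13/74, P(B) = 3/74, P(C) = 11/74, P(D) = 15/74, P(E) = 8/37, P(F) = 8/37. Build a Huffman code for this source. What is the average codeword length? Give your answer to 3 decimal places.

2.554 bits/symbol

Repeatedly combine the two least-probable nodes; the expected code length is the sum of the merged weights.
merge 3/74 + 11/74 → 7/37
merge 13/74 + 7/37 → 27/74
merge 15/74 + 8/37 → 31/74
merge 8/37 + 27/74 → 43/74
merge 31/74 + 43/74 → 1
L = 7/37 + 27/74 + 31/74 + 43/74 + 1 = 189/74 ≈ 2.554 bits/symbol.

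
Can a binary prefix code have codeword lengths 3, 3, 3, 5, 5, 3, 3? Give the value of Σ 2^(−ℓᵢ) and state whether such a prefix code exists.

0.6875; yes

With common denominator 2^5 = 32: Σ 2^(−ℓᵢ) = 4/32 + 4/32 + 4/32 + 1/32 + 1/32 + 4/32 + 4/32 = 22/32 = 0.6875.
Kraft's inequality requires Σ ≤ 1; here Σ = 0.6875 ≤ 1, so such a prefix code exists.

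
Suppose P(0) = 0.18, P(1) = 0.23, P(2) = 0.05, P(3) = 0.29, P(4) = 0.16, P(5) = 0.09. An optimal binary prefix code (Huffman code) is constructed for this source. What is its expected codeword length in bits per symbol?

Repeatedly combine the two least-probable nodes; the expected code length is the sum of the merged weights.
merge 1/20 + 9/100 → 7/50
merge 7/50 + 4/25 → 3/10
merge 9/50 + 23/100 → 41/100
merge 29/100 + 3/10 → 59/100
merge 41/100 + 59/100 → 1
L = 7/50 + 3/10 + 41/100 + 59/100 + 1 = 61/25 = 2.44 bits/symbol.

2.44 bits/symbol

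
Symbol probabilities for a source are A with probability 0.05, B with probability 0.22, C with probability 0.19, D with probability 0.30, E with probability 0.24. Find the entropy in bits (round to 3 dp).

2.167 bits

H = −Σ pᵢ log₂ pᵢ.
−0.05·log₂(0.05) = 0.2161
−0.22·log₂(0.22) = 0.4806
−0.19·log₂(0.19) = 0.4552
−0.30·log₂(0.30) = 0.5211
−0.24·log₂(0.24) = 0.4941
Sum ≈ 2.1671 → 2.167 bits.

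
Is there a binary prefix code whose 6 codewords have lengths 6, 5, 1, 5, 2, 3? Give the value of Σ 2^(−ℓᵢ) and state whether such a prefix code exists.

With common denominator 2^6 = 64: Σ 2^(−ℓᵢ) = 1/64 + 2/64 + 32/64 + 2/64 + 16/64 + 8/64 = 61/64 = 0.953125.
Kraft's inequality requires Σ ≤ 1; here Σ = 0.953125 ≤ 1, so such a prefix code exists.

0.953125; yes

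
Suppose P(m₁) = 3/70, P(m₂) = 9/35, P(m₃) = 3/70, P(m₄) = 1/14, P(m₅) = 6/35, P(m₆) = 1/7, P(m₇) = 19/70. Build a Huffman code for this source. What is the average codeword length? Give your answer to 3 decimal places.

Repeatedly combine the two least-probable nodes; the expected code length is the sum of the merged weights.
merge 3/70 + 3/70 → 3/35
merge 1/14 + 3/35 → 11/70
merge 1/7 + 11/70 → 3/10
merge 6/35 + 9/35 → 3/7
merge 19/70 + 3/10 → 4/7
merge 3/7 + 4/7 → 1
L = 3/35 + 11/70 + 3/10 + 3/7 + 4/7 + 1 = 89/35 ≈ 2.543 bits/symbol.

2.543 bits/symbol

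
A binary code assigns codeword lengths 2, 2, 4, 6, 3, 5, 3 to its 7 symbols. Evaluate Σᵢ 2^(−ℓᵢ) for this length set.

With common denominator 2^6 = 64: Σ 2^(−ℓᵢ) = 16/64 + 16/64 + 4/64 + 1/64 + 8/64 + 2/64 + 8/64 = 55/64 = 0.859375.

0.859375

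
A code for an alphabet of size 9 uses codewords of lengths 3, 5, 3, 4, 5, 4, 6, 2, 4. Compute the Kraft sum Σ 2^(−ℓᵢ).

With common denominator 2^6 = 64: Σ 2^(−ℓᵢ) = 8/64 + 2/64 + 8/64 + 4/64 + 2/64 + 4/64 + 1/64 + 16/64 + 4/64 = 49/64 = 0.765625.

0.765625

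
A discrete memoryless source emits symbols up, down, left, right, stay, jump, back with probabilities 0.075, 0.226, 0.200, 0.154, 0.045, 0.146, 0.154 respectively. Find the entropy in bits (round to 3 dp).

H = −Σ pᵢ log₂ pᵢ.
−0.075·log₂(0.075) = 0.2803
−0.226·log₂(0.226) = 0.4849
−0.200·log₂(0.200) = 0.4644
−0.154·log₂(0.154) = 0.4156
−0.045·log₂(0.045) = 0.2013
−0.146·log₂(0.146) = 0.4053
−0.154·log₂(0.154) = 0.4156
Sum ≈ 2.6675 → 2.667 bits.

2.667 bits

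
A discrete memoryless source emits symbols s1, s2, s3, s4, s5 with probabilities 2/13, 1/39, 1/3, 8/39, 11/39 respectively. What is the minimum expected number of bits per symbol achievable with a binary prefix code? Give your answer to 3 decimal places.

Repeatedly combine the two least-probable nodes; the expected code length is the sum of the merged weights.
merge 1/39 + 2/13 → 7/39
merge 7/39 + 8/39 → 5/13
merge 11/39 + 1/3 → 8/13
merge 5/13 + 8/13 → 1
L = 7/39 + 5/13 + 8/13 + 1 = 85/39 ≈ 2.179 bits/symbol.

2.179 bits/symbol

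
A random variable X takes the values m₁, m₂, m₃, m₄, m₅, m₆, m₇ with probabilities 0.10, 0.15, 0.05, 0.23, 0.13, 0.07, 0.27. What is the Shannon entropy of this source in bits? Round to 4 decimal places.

H = −Σ pᵢ log₂ pᵢ.
−0.10·log₂(0.10) = 0.3322
−0.15·log₂(0.15) = 0.4105
−0.05·log₂(0.05) = 0.2161
−0.23·log₂(0.23) = 0.4877
−0.13·log₂(0.13) = 0.3826
−0.07·log₂(0.07) = 0.2686
−0.27·log₂(0.27) = 0.5100
Sum ≈ 2.6077 → 2.6077 bits.

2.6077 bits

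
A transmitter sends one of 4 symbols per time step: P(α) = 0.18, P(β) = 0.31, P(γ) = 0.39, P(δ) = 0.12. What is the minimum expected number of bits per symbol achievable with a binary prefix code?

1.91 bits/symbol

Repeatedly combine the two least-probable nodes; the expected code length is the sum of the merged weights.
merge 3/25 + 9/50 → 3/10
merge 3/10 + 31/100 → 61/100
merge 39/100 + 61/100 → 1
L = 3/10 + 61/100 + 1 = 191/100 = 1.91 bits/symbol.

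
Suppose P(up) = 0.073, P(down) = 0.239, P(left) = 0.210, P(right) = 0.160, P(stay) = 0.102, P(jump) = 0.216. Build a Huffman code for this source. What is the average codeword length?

2.51 bits/symbol

Repeatedly combine the two least-probable nodes; the expected code length is the sum of the merged weights.
merge 73/1000 + 51/500 → 7/40
merge 4/25 + 7/40 → 67/200
merge 21/100 + 27/125 → 213/500
merge 239/1000 + 67/200 → 287/500
merge 213/500 + 287/500 → 1
L = 7/40 + 67/200 + 213/500 + 287/500 + 1 = 251/100 = 2.51 bits/symbol.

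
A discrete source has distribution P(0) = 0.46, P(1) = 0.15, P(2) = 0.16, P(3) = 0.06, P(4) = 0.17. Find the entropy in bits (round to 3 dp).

2.027 bits

H = −Σ pᵢ log₂ pᵢ.
−0.46·log₂(0.46) = 0.5153
−0.15·log₂(0.15) = 0.4105
−0.16·log₂(0.16) = 0.4230
−0.06·log₂(0.06) = 0.2435
−0.17·log₂(0.17) = 0.4346
Sum ≈ 2.0270 → 2.027 bits.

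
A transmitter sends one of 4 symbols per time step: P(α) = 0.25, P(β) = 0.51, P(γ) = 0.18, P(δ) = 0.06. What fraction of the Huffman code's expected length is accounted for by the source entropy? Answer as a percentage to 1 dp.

Entropy H = −Σ p log₂ p ≈ 1.6843 bits.
Huffman merges: 3/50+9/50→6/25; 6/25+1/4→49/100; 49/100+51/100→1. L = 173/100 ≈ 1.7300.
Efficiency = H/L = 1.6843/1.7300 = 97.4%.

97.4%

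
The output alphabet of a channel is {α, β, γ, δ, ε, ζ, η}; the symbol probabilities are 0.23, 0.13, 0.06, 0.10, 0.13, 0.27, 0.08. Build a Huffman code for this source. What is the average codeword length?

Repeatedly combine the two least-probable nodes; the expected code length is the sum of the merged weights.
merge 3/50 + 2/25 → 7/50
merge 1/10 + 13/100 → 23/100
merge 13/100 + 7/50 → 27/100
merge 23/100 + 23/100 → 23/50
merge 27/100 + 27/100 → 27/50
merge 23/50 + 27/50 → 1
L = 7/50 + 23/100 + 27/100 + 23/50 + 27/50 + 1 = 66/25 = 2.64 bits/symbol.

2.64 bits/symbol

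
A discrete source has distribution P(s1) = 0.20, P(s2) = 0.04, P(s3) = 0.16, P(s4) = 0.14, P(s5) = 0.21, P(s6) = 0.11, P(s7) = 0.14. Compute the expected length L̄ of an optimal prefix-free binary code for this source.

2.74 bits/symbol

Repeatedly combine the two least-probable nodes; the expected code length is the sum of the merged weights.
merge 1/25 + 11/100 → 3/20
merge 7/50 + 7/50 → 7/25
merge 3/20 + 4/25 → 31/100
merge 1/5 + 21/100 → 41/100
merge 7/25 + 31/100 → 59/100
merge 41/100 + 59/100 → 1
L = 3/20 + 7/25 + 31/100 + 41/100 + 59/100 + 1 = 137/50 = 2.74 bits/symbol.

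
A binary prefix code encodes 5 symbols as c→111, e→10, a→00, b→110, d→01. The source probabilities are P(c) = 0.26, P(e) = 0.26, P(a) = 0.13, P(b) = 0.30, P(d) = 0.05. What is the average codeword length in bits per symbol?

L̄ = Σ pᵢ·ℓᵢ = 0.26·3 + 0.26·2 + 0.13·2 + 0.30·3 + 0.05·2 = 2.56 bits/symbol.

2.56 bits/symbol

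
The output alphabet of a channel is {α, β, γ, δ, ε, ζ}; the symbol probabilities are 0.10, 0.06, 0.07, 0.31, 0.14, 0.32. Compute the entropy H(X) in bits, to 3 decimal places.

H = −Σ pᵢ log₂ pᵢ.
−0.10·log₂(0.10) = 0.3322
−0.06·log₂(0.06) = 0.2435
−0.07·log₂(0.07) = 0.2686
−0.31·log₂(0.31) = 0.5238
−0.14·log₂(0.14) = 0.3971
−0.32·log₂(0.32) = 0.5260
Sum ≈ 2.2912 → 2.291 bits.

2.291 bits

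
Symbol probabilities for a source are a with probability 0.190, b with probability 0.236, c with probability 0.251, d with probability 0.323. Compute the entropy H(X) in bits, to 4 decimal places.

H = −Σ pᵢ log₂ pᵢ.
−0.190·log₂(0.190) = 0.4552
−0.236·log₂(0.236) = 0.4916
−0.251·log₂(0.251) = 0.5006
−0.323·log₂(0.323) = 0.5266
Sum ≈ 1.9740 → 1.9740 bits.

1.9740 bits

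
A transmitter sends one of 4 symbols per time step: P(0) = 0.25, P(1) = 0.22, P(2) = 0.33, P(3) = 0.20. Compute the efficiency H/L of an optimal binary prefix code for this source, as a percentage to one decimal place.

98.6%

Entropy H = −Σ p log₂ p ≈ 1.9728 bits.
Huffman merges: 1/5+11/50→21/50; 1/4+33/100→29/50; 21/50+29/50→1. L = 2 ≈ 2.0000.
Efficiency = H/L = 1.9728/2.0000 = 98.6%.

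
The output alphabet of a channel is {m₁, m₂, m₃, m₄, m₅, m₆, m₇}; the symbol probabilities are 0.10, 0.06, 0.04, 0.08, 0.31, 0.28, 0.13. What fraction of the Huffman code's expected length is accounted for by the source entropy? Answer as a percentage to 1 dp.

Entropy H = −Σ p log₂ p ≈ 2.4736 bits.
Huffman merges: 1/25+3/50→1/10; 2/25+1/10→9/50; 1/10+13/100→23/100; 9/50+23/100→41/100; 7/25+31/100→59/100; 41/100+59/100→1. L = 251/100 ≈ 2.5100.
Efficiency = H/L = 2.4736/2.5100 = 98.6%.

98.6%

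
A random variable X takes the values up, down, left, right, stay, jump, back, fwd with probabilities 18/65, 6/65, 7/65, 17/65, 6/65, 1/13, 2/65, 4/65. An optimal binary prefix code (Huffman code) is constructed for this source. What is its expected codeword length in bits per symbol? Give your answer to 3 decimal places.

Repeatedly combine the two least-probable nodes; the expected code length is the sum of the merged weights.
merge 2/65 + 4/65 → 6/65
merge 1/13 + 6/65 → 11/65
merge 6/65 + 6/65 → 12/65
merge 7/65 + 11/65 → 18/65
merge 12/65 + 17/65 → 29/65
merge 18/65 + 18/65 → 36/65
merge 29/65 + 36/65 → 1
L = 6/65 + 11/65 + 12/65 + 18/65 + 29/65 + 36/65 + 1 = 177/65 ≈ 2.723 bits/symbol.

2.723 bits/symbol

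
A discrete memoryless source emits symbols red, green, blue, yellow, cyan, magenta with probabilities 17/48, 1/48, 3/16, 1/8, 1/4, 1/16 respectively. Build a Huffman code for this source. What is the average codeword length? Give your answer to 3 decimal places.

Repeatedly combine the two least-probable nodes; the expected code length is the sum of the merged weights.
merge 1/48 + 1/16 → 1/12
merge 1/12 + 1/8 → 5/24
merge 3/16 + 5/24 → 19/48
merge 1/4 + 17/48 → 29/48
merge 19/48 + 29/48 → 1
L = 1/12 + 5/24 + 19/48 + 29/48 + 1 = 55/24 ≈ 2.292 bits/symbol.

2.292 bits/symbol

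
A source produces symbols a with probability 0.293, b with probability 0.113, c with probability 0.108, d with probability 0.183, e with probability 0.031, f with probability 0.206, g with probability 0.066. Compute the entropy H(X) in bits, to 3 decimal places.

H = −Σ pᵢ log₂ pᵢ.
−0.293·log₂(0.293) = 0.5189
−0.113·log₂(0.113) = 0.3555
−0.108·log₂(0.108) = 0.3468
−0.183·log₂(0.183) = 0.4484
−0.031·log₂(0.031) = 0.1554
−0.206·log₂(0.206) = 0.4695
−0.066·log₂(0.066) = 0.2588
Sum ≈ 2.5532 → 2.553 bits.

2.553 bits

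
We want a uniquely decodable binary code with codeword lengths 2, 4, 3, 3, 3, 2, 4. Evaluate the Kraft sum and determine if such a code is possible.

1; yes

With common denominator 2^4 = 16: Σ 2^(−ℓᵢ) = 4/16 + 1/16 + 2/16 + 2/16 + 2/16 + 4/16 + 1/16 = 16/16 = 1.
Kraft's inequality requires Σ ≤ 1; here Σ = 1 ≤ 1, so such a prefix code exists.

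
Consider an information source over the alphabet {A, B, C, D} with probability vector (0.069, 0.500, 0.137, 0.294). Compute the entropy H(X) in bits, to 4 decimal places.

H = −Σ pᵢ log₂ pᵢ.
−0.069·log₂(0.069) = 0.2662
−0.500·log₂(0.500) = 0.5000
−0.137·log₂(0.137) = 0.3929
−0.294·log₂(0.294) = 0.5192
Sum ≈ 1.6783 → 1.6783 bits.

1.6783 bits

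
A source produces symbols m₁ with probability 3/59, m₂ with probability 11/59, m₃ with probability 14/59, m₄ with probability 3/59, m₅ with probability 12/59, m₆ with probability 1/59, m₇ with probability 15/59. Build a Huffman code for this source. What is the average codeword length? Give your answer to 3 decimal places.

2.492 bits/symbol

Repeatedly combine the two least-probable nodes; the expected code length is the sum of the merged weights.
merge 1/59 + 3/59 → 4/59
merge 3/59 + 4/59 → 7/59
merge 7/59 + 11/59 → 18/59
merge 12/59 + 14/59 → 26/59
merge 15/59 + 18/59 → 33/59
merge 26/59 + 33/59 → 1
L = 4/59 + 7/59 + 18/59 + 26/59 + 33/59 + 1 = 147/59 ≈ 2.492 bits/symbol.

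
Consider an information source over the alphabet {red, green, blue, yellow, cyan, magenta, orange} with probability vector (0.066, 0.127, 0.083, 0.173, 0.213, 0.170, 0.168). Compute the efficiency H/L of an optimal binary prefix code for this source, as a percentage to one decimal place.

Entropy H = −Σ p log₂ p ≈ 2.7150 bits.
Huffman merges: 33/500+83/1000→149/1000; 127/1000+149/1000→69/250; 21/125+17/100→169/500; 173/1000+213/1000→193/500; 69/250+169/500→307/500; 193/500+307/500→1. L = 2763/1000 ≈ 2.7630.
Efficiency = H/L = 2.7150/2.7630 = 98.3%.

98.3%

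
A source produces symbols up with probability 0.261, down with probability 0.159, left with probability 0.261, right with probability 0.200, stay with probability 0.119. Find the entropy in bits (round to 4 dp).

2.2632 bits

H = −Σ pᵢ log₂ pᵢ.
−0.261·log₂(0.261) = 0.5058
−0.159·log₂(0.159) = 0.4218
−0.261·log₂(0.261) = 0.5058
−0.200·log₂(0.200) = 0.4644
−0.119·log₂(0.119) = 0.3654
Sum ≈ 2.2632 → 2.2632 bits.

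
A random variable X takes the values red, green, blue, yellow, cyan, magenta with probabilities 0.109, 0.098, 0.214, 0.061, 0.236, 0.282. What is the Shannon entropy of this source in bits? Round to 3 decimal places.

H = −Σ pᵢ log₂ pᵢ.
−0.109·log₂(0.109) = 0.3485
−0.098·log₂(0.098) = 0.3284
−0.214·log₂(0.214) = 0.4760
−0.061·log₂(0.061) = 0.2461
−0.236·log₂(0.236) = 0.4916
−0.282·log₂(0.282) = 0.5150
Sum ≈ 2.4057 → 2.406 bits.

2.406 bits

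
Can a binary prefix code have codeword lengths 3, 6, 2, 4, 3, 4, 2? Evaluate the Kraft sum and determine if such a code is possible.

With common denominator 2^6 = 64: Σ 2^(−ℓᵢ) = 8/64 + 1/64 + 16/64 + 4/64 + 8/64 + 4/64 + 16/64 = 57/64 = 0.890625.
Kraft's inequality requires Σ ≤ 1; here Σ = 0.890625 ≤ 1, so such a prefix code exists.

0.890625; yes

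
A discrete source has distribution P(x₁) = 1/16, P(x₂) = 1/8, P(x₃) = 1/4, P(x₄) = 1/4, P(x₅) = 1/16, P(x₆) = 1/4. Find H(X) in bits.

2.375 bits

Each probability is a power of 1/2, so log₂(1/p) is an integer.
H = Σ p·log₂(1/p) = 1/16·4 + 1/8·3 + 1/4·2 + 1/4·2 + 1/16·4 + 1/4·2 = 2.375 bits.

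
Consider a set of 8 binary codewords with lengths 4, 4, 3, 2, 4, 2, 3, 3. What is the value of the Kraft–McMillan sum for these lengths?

With common denominator 2^4 = 16: Σ 2^(−ℓᵢ) = 1/16 + 1/16 + 2/16 + 4/16 + 1/16 + 4/16 + 2/16 + 2/16 = 17/16 = 1.0625.

1.0625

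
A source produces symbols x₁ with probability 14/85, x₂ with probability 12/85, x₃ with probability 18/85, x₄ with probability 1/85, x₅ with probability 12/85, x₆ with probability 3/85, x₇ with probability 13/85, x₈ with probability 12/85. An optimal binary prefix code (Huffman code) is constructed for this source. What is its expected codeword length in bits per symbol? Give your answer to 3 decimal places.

2.835 bits/symbol

Repeatedly combine the two least-probable nodes; the expected code length is the sum of the merged weights.
merge 1/85 + 3/85 → 4/85
merge 4/85 + 12/85 → 16/85
merge 12/85 + 12/85 → 24/85
merge 13/85 + 14/85 → 27/85
merge 16/85 + 18/85 → 2/5
merge 24/85 + 27/85 → 3/5
merge 2/5 + 3/5 → 1
L = 4/85 + 16/85 + 24/85 + 27/85 + 2/5 + 3/5 + 1 = 241/85 ≈ 2.835 bits/symbol.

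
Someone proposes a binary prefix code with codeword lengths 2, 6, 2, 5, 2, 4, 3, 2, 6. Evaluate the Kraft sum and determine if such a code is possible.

With common denominator 2^6 = 64: Σ 2^(−ℓᵢ) = 16/64 + 1/64 + 16/64 + 2/64 + 16/64 + 4/64 + 8/64 + 16/64 + 1/64 = 80/64 = 1.25.
Kraft's inequality requires Σ ≤ 1; here Σ = 1.25 > 1, so no such prefix code exists.

1.25; no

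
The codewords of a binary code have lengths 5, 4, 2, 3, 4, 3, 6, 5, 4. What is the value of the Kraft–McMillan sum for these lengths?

0.765625

With common denominator 2^6 = 64: Σ 2^(−ℓᵢ) = 2/64 + 4/64 + 16/64 + 8/64 + 4/64 + 8/64 + 1/64 + 2/64 + 4/64 = 49/64 = 0.765625.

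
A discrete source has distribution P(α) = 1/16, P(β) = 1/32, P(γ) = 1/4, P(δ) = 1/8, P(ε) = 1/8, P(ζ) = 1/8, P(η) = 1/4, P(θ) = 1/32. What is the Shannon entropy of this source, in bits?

2.6875 bits

Each probability is a power of 1/2, so log₂(1/p) is an integer.
H = Σ p·log₂(1/p) = 1/16·4 + 1/32·5 + 1/4·2 + 1/8·3 + 1/8·3 + 1/8·3 + 1/4·2 + 1/32·5 = 2.6875 bits.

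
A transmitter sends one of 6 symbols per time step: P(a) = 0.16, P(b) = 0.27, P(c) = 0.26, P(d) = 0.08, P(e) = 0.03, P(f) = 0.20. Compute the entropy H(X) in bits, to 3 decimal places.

2.346 bits

H = −Σ pᵢ log₂ pᵢ.
−0.16·log₂(0.16) = 0.4230
−0.27·log₂(0.27) = 0.5100
−0.26·log₂(0.26) = 0.5053
−0.08·log₂(0.08) = 0.2915
−0.03·log₂(0.03) = 0.1518
−0.20·log₂(0.20) = 0.4644
Sum ≈ 2.3460 → 2.346 bits.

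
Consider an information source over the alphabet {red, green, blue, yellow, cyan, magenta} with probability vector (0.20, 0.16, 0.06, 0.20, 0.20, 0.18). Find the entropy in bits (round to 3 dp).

H = −Σ pᵢ log₂ pᵢ.
−0.20·log₂(0.20) = 0.4644
−0.16·log₂(0.16) = 0.4230
−0.06·log₂(0.06) = 0.2435
−0.20·log₂(0.20) = 0.4644
−0.20·log₂(0.20) = 0.4644
−0.18·log₂(0.18) = 0.4453
Sum ≈ 2.5050 → 2.505 bits.

2.505 bits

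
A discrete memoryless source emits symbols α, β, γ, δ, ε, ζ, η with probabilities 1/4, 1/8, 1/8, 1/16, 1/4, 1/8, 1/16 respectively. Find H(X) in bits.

2.625 bits

Each probability is a power of 1/2, so log₂(1/p) is an integer.
H = Σ p·log₂(1/p) = 1/4·2 + 1/8·3 + 1/8·3 + 1/16·4 + 1/4·2 + 1/8·3 + 1/16·4 = 2.625 bits.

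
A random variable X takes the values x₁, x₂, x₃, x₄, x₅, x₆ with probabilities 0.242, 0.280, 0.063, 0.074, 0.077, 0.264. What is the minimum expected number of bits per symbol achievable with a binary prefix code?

Repeatedly combine the two least-probable nodes; the expected code length is the sum of the merged weights.
merge 63/1000 + 37/500 → 137/1000
merge 77/1000 + 137/1000 → 107/500
merge 107/500 + 121/500 → 57/125
merge 33/125 + 7/25 → 68/125
merge 57/125 + 68/125 → 1
L = 137/1000 + 107/500 + 57/125 + 68/125 + 1 = 2351/1000 = 2.351 bits/symbol.

2.351 bits/symbol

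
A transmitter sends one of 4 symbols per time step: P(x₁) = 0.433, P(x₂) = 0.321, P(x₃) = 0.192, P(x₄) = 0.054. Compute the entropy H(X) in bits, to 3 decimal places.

H = −Σ pᵢ log₂ pᵢ.
−0.433·log₂(0.433) = 0.5229
−0.321·log₂(0.321) = 0.5262
−0.192·log₂(0.192) = 0.4571
−0.054·log₂(0.054) = 0.2274
Sum ≈ 1.7336 → 1.734 bits.

1.734 bits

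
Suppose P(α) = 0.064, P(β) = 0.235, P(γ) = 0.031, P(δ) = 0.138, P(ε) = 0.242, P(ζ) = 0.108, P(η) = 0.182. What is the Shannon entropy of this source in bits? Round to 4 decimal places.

2.5839 bits

H = −Σ pᵢ log₂ pᵢ.
−0.064·log₂(0.064) = 0.2538
−0.235·log₂(0.235) = 0.4910
−0.031·log₂(0.031) = 0.1554
−0.138·log₂(0.138) = 0.3943
−0.242·log₂(0.242) = 0.4954
−0.108·log₂(0.108) = 0.3468
−0.182·log₂(0.182) = 0.4474
Sum ≈ 2.5839 → 2.5839 bits.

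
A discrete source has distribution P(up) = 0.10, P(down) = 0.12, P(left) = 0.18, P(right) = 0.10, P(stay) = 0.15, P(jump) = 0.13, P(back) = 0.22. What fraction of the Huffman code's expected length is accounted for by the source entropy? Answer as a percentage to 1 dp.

Entropy H = −Σ p log₂ p ≈ 2.7505 bits.
Huffman merges: 1/10+1/10→1/5; 3/25+13/100→1/4; 3/20+9/50→33/100; 1/5+11/50→21/50; 1/4+33/100→29/50; 21/50+29/50→1. L = 139/50 ≈ 2.7800.
Efficiency = H/L = 2.7505/2.7800 = 98.9%.

98.9%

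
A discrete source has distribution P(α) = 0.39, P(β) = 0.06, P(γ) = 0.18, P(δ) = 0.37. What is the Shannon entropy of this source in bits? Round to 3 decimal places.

1.749 bits

H = −Σ pᵢ log₂ pᵢ.
−0.39·log₂(0.39) = 0.5298
−0.06·log₂(0.06) = 0.2435
−0.18·log₂(0.18) = 0.4453
−0.37·log₂(0.37) = 0.5307
Sum ≈ 1.7494 → 1.749 bits.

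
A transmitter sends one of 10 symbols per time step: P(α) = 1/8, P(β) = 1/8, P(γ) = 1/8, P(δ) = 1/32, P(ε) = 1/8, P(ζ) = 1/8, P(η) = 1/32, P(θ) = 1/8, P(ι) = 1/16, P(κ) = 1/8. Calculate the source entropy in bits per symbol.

Each probability is a power of 1/2, so log₂(1/p) is an integer.
H = Σ p·log₂(1/p) = 1/8·3 + 1/8·3 + 1/8·3 + 1/32·5 + 1/8·3 + 1/8·3 + 1/32·5 + 1/8·3 + 1/16·4 + 1/8·3 = 3.1875 bits.

3.1875 bits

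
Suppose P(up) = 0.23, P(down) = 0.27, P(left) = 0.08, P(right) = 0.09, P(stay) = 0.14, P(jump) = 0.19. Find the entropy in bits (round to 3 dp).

H = −Σ pᵢ log₂ pᵢ.
−0.23·log₂(0.23) = 0.4877
−0.27·log₂(0.27) = 0.5100
−0.08·log₂(0.08) = 0.2915
−0.09·log₂(0.09) = 0.3127
−0.14·log₂(0.14) = 0.3971
−0.19·log₂(0.19) = 0.4552
Sum ≈ 2.4542 → 2.454 bits.

2.454 bits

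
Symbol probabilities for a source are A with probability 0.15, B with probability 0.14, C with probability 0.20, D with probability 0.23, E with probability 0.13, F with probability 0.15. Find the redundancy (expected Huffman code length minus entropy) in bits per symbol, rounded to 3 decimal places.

0.017 bits

Entropy H = −Σ p log₂ p ≈ 2.5529 bits.
Huffman merges: 13/100+7/50→27/100; 3/20+3/20→3/10; 1/5+23/100→43/100; 27/100+3/10→57/100; 43/100+57/100→1. L = 257/100 ≈ 2.5700.
L − H = 2.5700 − 2.5529 = 0.017 bits.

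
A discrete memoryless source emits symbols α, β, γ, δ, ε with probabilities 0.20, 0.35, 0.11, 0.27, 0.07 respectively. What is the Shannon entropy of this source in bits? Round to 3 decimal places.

H = −Σ pᵢ log₂ pᵢ.
−0.20·log₂(0.20) = 0.4644
−0.35·log₂(0.35) = 0.5301
−0.11·log₂(0.11) = 0.3503
−0.27·log₂(0.27) = 0.5100
−0.07·log₂(0.07) = 0.2686
Sum ≈ 2.1233 → 2.123 bits.

2.123 bits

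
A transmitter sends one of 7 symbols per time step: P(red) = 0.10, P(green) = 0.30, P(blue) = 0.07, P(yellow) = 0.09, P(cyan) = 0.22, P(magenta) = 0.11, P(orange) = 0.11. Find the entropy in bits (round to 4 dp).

H = −Σ pᵢ log₂ pᵢ.
−0.10·log₂(0.10) = 0.3322
−0.30·log₂(0.30) = 0.5211
−0.07·log₂(0.07) = 0.2686
−0.09·log₂(0.09) = 0.3127
−0.22·log₂(0.22) = 0.4806
−0.11·log₂(0.11) = 0.3503
−0.11·log₂(0.11) = 0.3503
Sum ≈ 2.6156 → 2.6156 bits.

2.6156 bits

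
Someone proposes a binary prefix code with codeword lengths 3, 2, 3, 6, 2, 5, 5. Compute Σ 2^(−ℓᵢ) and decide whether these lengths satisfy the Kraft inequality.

0.828125; yes

With common denominator 2^6 = 64: Σ 2^(−ℓᵢ) = 8/64 + 16/64 + 8/64 + 1/64 + 16/64 + 2/64 + 2/64 = 53/64 = 0.828125.
Kraft's inequality requires Σ ≤ 1; here Σ = 0.828125 ≤ 1, so such a prefix code exists.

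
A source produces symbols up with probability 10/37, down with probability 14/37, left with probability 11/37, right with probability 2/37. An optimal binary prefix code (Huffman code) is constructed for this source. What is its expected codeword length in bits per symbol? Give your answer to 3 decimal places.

Repeatedly combine the two least-probable nodes; the expected code length is the sum of the merged weights.
merge 2/37 + 10/37 → 12/37
merge 11/37 + 12/37 → 23/37
merge 14/37 + 23/37 → 1
L = 12/37 + 23/37 + 1 = 72/37 ≈ 1.946 bits/symbol.

1.946 bits/symbol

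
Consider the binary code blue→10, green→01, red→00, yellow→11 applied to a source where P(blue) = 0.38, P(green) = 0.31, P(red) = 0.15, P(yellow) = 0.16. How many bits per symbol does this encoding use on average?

L̄ = Σ pᵢ·ℓᵢ = 0.38·2 + 0.31·2 + 0.15·2 + 0.16·2 = 2 bits/symbol.

2 bits/symbol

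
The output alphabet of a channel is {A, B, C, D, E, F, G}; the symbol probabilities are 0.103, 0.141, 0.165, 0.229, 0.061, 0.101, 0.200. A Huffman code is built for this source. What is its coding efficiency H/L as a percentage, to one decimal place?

98.7%

Entropy H = −Σ p log₂ p ≈ 2.6968 bits.
Huffman merges: 61/1000+101/1000→81/500; 103/1000+141/1000→61/250; 81/500+33/200→327/1000; 1/5+229/1000→429/1000; 61/250+327/1000→571/1000; 429/1000+571/1000→1. L = 2733/1000 ≈ 2.7330.
Efficiency = H/L = 2.6968/2.7330 = 98.7%.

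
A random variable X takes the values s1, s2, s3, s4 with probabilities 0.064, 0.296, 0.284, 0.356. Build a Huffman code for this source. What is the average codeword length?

1.992 bits/symbol

Repeatedly combine the two least-probable nodes; the expected code length is the sum of the merged weights.
merge 8/125 + 71/250 → 87/250
merge 37/125 + 87/250 → 161/250
merge 89/250 + 161/250 → 1
L = 87/250 + 161/250 + 1 = 249/125 = 1.992 bits/symbol.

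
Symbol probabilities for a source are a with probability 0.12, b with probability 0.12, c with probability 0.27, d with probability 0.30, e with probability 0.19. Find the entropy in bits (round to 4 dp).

H = −Σ pᵢ log₂ pᵢ.
−0.12·log₂(0.12) = 0.3671
−0.12·log₂(0.12) = 0.3671
−0.27·log₂(0.27) = 0.5100
−0.30·log₂(0.30) = 0.5211
−0.19·log₂(0.19) = 0.4552
Sum ≈ 2.2205 → 2.2205 bits.

2.2205 bits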